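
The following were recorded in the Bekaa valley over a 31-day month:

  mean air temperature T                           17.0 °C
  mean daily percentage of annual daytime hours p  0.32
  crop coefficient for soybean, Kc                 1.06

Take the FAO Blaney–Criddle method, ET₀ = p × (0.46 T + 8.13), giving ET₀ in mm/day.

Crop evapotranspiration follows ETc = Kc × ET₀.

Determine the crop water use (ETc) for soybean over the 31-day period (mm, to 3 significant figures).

ET₀ = 0.32 × (0.46 × 17.0 + 8.13) = 0.32 × 15.950 = 5.1040 mm/d
ETc = Kc × ET₀ = 1.06 × 5.1040 = 5.4102 mm/d
Over 31 days: 5.4102 × 31 = 167.716 mm

168 mm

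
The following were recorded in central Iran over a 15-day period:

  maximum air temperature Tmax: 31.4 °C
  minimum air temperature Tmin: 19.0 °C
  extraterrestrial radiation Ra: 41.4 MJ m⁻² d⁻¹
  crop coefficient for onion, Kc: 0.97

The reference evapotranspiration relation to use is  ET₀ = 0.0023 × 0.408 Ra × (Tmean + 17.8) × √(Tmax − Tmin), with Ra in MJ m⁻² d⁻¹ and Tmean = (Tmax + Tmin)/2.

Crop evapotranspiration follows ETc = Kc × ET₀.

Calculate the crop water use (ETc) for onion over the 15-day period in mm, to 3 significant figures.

85.6 mm

Tmean = (31.4 + 19.0)/2 = 25.20 °C
0.408 Ra = 0.408 × 41.4 = 16.8912 mm/d equivalent
ET₀ = 0.0023 × 16.8912 × (25.20 + 17.8) × √12.4 = 0.0023 × 16.8912 × 43.00 × 3.5214 = 5.8826 mm/d
ETc = Kc × ET₀ = 0.97 × 5.8826 = 5.7061 mm/d
Over 15 days: 5.7061 × 15 = 85.592 mm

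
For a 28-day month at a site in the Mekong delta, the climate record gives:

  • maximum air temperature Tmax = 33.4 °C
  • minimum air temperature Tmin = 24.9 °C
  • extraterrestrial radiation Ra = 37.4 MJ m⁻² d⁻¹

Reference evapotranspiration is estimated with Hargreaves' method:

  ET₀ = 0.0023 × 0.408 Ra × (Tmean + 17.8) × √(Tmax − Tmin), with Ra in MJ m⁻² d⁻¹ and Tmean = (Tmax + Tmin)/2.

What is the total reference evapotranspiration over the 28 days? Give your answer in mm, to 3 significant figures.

Tmean = (33.4 + 24.9)/2 = 29.15 °C
0.408 Ra = 0.408 × 37.4 = 15.2592 mm/d equivalent
ET₀ = 0.0023 × 15.2592 × (29.15 + 17.8) × √8.5 = 0.0023 × 15.2592 × 46.95 × 2.9155 = 4.8041 mm/d
Over 28 days: 4.8041 × 28 = 134.515 mm

135 mm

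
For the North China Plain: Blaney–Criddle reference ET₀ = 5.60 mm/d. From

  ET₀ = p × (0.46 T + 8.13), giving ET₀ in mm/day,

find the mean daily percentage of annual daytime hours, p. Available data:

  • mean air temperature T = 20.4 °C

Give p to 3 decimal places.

p = ET₀ / (0.46 T + 8.13) = 5.60 / (0.46 × 20.4 + 8.13) = 5.60 / 17.514 = 0.3197

0.320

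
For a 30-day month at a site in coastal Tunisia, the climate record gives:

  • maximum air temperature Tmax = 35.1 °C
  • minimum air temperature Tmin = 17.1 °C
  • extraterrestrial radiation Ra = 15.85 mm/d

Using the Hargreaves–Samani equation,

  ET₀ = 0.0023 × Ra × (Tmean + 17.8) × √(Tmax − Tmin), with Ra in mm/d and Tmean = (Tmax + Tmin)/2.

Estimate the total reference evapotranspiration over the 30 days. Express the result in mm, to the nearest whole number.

Tmean = (35.1 + 17.1)/2 = 26.10 °C
ET₀ = 0.0023 × 15.85 × (26.10 + 17.8) × √18.0 = 0.0023 × 15.85 × 43.90 × 4.2426 = 6.7897 mm/d
Over 30 days: 6.7897 × 30 = 203.691 mm

204 mm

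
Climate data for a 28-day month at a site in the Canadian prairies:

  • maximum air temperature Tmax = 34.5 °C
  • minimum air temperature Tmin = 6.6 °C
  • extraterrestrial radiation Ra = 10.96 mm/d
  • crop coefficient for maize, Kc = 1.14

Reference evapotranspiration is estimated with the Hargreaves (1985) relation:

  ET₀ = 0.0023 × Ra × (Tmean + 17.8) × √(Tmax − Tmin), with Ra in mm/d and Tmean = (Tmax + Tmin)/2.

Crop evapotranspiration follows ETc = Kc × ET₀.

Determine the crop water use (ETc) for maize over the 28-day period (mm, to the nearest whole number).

163 mm

Tmean = (34.5 + 6.6)/2 = 20.55 °C
ET₀ = 0.0023 × 10.96 × (20.55 + 17.8) × √27.9 = 0.0023 × 10.96 × 38.35 × 5.2820 = 5.1063 mm/d
ETc = Kc × ET₀ = 1.14 × 5.1063 = 5.8212 mm/d
Over 28 days: 5.8212 × 28 = 162.994 mm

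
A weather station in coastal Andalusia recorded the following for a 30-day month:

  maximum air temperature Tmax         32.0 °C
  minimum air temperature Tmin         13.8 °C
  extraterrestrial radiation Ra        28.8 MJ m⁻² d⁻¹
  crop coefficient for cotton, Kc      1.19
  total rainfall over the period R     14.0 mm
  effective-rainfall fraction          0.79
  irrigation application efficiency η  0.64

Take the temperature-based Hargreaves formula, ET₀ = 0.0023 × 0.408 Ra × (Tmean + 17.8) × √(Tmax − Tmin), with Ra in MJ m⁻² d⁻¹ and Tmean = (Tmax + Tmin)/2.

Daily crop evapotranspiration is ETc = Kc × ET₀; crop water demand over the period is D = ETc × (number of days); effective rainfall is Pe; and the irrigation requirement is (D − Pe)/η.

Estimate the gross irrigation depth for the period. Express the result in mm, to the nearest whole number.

244 mm

Tmean = (32.0 + 13.8)/2 = 22.90 °C
0.408 Ra = 0.408 × 28.8 = 11.7504 mm/d equivalent
ET₀ = 0.0023 × 11.7504 × (22.90 + 17.8) × √18.2 = 0.0023 × 11.7504 × 40.70 × 4.2661 = 4.6925 mm/d
ETc = Kc × ET₀ = 1.19 × 4.6925 = 5.5841 mm/d
Crop demand D = ETc × 30 d = 5.5841 × 30 = 167.523 mm
Pe = 0.79 × 14.0 = 11.060 mm
D − Pe = 167.523 − 11.060 = 156.463 mm
Gross irrigation = 156.463 / 0.64 = 244.473 mm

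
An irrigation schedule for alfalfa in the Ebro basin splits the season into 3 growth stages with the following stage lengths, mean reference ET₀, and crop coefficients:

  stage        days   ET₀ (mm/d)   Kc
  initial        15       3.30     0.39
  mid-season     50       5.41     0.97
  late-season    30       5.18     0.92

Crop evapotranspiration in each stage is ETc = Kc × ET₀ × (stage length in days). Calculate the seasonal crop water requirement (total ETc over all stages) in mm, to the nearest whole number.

initial: 0.39 × 3.30 × 15 = 19.31 mm
mid-season: 0.97 × 5.41 × 50 = 262.39 mm
late-season: 0.92 × 5.18 × 30 = 142.97 mm
Seasonal total = 424.67 mm

425 mm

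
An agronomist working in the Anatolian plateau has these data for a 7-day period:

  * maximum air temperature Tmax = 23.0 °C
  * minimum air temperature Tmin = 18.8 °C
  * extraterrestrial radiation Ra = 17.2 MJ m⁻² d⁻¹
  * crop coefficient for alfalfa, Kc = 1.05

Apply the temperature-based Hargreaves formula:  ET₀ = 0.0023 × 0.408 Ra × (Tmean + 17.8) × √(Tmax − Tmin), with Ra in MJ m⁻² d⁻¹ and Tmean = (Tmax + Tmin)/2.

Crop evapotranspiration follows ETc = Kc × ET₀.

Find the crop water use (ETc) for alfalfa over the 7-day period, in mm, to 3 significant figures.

9.41 mm

Tmean = (23.0 + 18.8)/2 = 20.90 °C
0.408 Ra = 0.408 × 17.2 = 7.0176 mm/d equivalent
ET₀ = 0.0023 × 7.0176 × (20.90 + 17.8) × √4.2 = 0.0023 × 7.0176 × 38.70 × 2.0494 = 1.2801 mm/d
ETc = Kc × ET₀ = 1.05 × 1.2801 = 1.3441 mm/d
Over 7 days: 1.3441 × 7 = 9.409 mm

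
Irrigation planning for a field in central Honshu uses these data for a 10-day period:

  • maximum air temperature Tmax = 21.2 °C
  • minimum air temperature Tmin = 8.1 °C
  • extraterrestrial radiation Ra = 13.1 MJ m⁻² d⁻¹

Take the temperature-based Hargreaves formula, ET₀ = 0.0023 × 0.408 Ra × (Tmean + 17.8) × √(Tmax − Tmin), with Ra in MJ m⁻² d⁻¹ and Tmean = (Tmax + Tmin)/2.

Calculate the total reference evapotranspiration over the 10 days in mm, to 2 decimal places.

14.44 mm

Tmean = (21.2 + 8.1)/2 = 14.65 °C
0.408 Ra = 0.408 × 13.1 = 5.3448 mm/d equivalent
ET₀ = 0.0023 × 5.3448 × (14.65 + 17.8) × √13.1 = 0.0023 × 5.3448 × 32.45 × 3.6194 = 1.4438 mm/d
Over 10 days: 1.4438 × 10 = 14.438 mm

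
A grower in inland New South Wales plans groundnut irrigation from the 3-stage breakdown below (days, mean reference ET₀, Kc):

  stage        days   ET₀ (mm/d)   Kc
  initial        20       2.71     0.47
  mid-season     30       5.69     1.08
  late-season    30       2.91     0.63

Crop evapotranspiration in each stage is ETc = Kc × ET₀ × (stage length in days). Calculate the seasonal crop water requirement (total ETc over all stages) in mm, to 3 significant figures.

initial: 0.47 × 2.71 × 20 = 25.47 mm
mid-season: 1.08 × 5.69 × 30 = 184.36 mm
late-season: 0.63 × 2.91 × 30 = 55.00 mm
Seasonal total = 264.83 mm

265 mm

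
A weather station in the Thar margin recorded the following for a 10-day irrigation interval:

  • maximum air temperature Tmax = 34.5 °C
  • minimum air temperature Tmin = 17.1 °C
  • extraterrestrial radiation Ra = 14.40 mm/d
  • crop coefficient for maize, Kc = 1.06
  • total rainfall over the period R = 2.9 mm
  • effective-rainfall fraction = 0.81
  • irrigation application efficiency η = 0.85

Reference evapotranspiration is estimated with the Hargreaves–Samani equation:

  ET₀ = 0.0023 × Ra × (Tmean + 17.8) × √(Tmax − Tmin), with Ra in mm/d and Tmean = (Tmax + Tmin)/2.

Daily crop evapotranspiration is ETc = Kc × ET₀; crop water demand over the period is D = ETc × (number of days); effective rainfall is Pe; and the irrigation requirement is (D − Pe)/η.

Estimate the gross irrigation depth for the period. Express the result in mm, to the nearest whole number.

Tmean = (34.5 + 17.1)/2 = 25.80 °C
ET₀ = 0.0023 × 14.40 × (25.80 + 17.8) × √17.4 = 0.0023 × 14.40 × 43.60 × 4.1713 = 6.0235 mm/d
ETc = Kc × ET₀ = 1.06 × 6.0235 = 6.3849 mm/d
Crop demand D = ETc × 10 d = 6.3849 × 10 = 63.849 mm
Pe = 0.81 × 2.9 = 2.349 mm
D − Pe = 63.849 − 2.349 = 61.500 mm
Gross irrigation = 61.500 / 0.85 = 72.353 mm

72 mm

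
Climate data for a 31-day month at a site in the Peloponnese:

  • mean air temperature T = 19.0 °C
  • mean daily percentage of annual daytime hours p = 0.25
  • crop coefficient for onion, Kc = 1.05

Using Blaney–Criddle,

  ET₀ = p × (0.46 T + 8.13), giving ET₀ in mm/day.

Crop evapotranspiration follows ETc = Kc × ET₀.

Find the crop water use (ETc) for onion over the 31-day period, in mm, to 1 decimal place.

137.3 mm

ET₀ = 0.25 × (0.46 × 19.0 + 8.13) = 0.25 × 16.870 = 4.2175 mm/d
ETc = Kc × ET₀ = 1.05 × 4.2175 = 4.4284 mm/d
Over 31 days: 4.4284 × 31 = 137.280 mm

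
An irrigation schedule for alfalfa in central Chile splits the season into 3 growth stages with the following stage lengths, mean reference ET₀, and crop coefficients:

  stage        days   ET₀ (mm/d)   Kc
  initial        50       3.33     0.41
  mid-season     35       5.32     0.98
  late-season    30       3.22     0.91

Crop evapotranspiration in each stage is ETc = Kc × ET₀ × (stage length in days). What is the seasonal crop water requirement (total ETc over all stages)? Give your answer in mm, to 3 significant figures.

initial: 0.41 × 3.33 × 50 = 68.27 mm
mid-season: 0.98 × 5.32 × 35 = 182.48 mm
late-season: 0.91 × 3.22 × 30 = 87.91 mm
Seasonal total = 338.66 mm

339 mm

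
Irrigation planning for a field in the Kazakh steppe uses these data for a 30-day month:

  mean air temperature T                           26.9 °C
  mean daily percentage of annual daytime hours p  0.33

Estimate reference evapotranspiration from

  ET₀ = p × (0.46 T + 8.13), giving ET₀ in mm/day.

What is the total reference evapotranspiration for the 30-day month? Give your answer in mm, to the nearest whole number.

203 mm

ET₀ = 0.33 × (0.46 × 26.9 + 8.13) = 0.33 × 20.504 = 6.7663 mm/d
Monthly total = 6.7663 × 30 = 202.989 mm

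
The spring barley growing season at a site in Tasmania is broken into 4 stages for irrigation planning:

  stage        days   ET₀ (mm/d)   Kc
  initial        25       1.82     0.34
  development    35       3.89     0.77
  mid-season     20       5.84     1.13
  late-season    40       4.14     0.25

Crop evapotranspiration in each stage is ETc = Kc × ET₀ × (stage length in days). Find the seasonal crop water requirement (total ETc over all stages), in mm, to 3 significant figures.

initial: 0.34 × 1.82 × 25 = 15.47 mm
development: 0.77 × 3.89 × 35 = 104.84 mm
mid-season: 1.13 × 5.84 × 20 = 131.98 mm
late-season: 0.25 × 4.14 × 40 = 41.40 mm
Seasonal total = 293.69 mm

294 mm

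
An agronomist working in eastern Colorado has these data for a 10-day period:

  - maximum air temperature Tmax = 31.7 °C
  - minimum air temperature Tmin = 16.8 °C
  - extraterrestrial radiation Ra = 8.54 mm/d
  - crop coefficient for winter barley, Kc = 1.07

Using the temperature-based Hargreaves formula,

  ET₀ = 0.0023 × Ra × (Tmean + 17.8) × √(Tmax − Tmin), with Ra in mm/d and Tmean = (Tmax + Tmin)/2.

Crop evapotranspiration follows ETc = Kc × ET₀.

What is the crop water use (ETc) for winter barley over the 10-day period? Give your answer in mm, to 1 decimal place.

Tmean = (31.7 + 16.8)/2 = 24.25 °C
ET₀ = 0.0023 × 8.54 × (24.25 + 17.8) × √14.9 = 0.0023 × 8.54 × 42.05 × 3.8601 = 3.1882 mm/d
ETc = Kc × ET₀ = 1.07 × 3.1882 = 3.4114 mm/d
Over 10 days: 3.4114 × 10 = 34.114 mm

34.1 mm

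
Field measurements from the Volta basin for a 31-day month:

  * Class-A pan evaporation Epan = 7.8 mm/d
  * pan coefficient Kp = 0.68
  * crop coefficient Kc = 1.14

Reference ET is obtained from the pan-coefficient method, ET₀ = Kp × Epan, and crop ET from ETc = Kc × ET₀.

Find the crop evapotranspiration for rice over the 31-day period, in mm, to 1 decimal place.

187.4 mm

ET₀ = 0.68 × 7.8 = 5.3040 mm/d
ETc = Kc × ET₀ = 1.14 × 5.3040 = 6.0466 mm/d
Over 31 days: 6.0466 × 31 = 187.445 mm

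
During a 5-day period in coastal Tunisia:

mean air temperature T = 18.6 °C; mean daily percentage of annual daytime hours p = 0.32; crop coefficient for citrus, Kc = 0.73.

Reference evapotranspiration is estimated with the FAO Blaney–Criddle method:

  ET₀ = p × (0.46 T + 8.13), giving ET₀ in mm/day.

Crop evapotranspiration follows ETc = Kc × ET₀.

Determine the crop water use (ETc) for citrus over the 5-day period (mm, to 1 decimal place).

ET₀ = 0.32 × (0.46 × 18.6 + 8.13) = 0.32 × 16.686 = 5.3395 mm/d
ETc = Kc × ET₀ = 0.73 × 5.3395 = 3.8978 mm/d
Over 5 days: 3.8978 × 5 = 19.489 mm

19.5 mm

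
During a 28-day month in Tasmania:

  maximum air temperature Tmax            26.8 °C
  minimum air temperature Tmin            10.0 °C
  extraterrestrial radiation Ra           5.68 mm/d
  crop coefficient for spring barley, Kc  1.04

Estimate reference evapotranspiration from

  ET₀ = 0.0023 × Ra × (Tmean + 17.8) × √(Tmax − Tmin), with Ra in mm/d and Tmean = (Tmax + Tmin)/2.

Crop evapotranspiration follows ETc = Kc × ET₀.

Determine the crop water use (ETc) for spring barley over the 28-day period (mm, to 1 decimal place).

56.4 mm

Tmean = (26.8 + 10.0)/2 = 18.40 °C
ET₀ = 0.0023 × 5.68 × (18.40 + 17.8) × √16.8 = 0.0023 × 5.68 × 36.20 × 4.0988 = 1.9384 mm/d
ETc = Kc × ET₀ = 1.04 × 1.9384 = 2.0159 mm/d
Over 28 days: 2.0159 × 28 = 56.445 mm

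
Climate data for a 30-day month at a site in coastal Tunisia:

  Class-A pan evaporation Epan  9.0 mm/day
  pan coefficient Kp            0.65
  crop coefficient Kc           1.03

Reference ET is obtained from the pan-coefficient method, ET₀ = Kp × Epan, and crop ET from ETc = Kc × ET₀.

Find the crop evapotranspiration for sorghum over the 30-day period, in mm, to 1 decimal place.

ET₀ = 0.65 × 9.0 = 5.8500 mm/d
ETc = Kc × ET₀ = 1.03 × 5.8500 = 6.0255 mm/d
Over 30 days: 6.0255 × 30 = 180.765 mm

180.8 mm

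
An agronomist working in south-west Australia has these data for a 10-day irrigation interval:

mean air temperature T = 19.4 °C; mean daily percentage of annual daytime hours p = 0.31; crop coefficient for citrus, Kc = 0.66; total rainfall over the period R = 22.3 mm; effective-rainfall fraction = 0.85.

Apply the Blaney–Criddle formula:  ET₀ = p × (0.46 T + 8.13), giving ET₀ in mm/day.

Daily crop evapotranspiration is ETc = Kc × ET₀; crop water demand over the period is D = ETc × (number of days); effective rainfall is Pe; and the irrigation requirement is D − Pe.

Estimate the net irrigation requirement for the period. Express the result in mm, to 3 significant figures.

ET₀ = 0.31 × (0.46 × 19.4 + 8.13) = 0.31 × 17.054 = 5.2867 mm/d
ETc = Kc × ET₀ = 0.66 × 5.2867 = 3.4892 mm/d
Crop demand D = ETc × 10 d = 3.4892 × 10 = 34.892 mm
Pe = 0.85 × 22.3 = 18.955 mm
D − Pe = 34.892 − 18.955 = 15.937 mm

15.9 mm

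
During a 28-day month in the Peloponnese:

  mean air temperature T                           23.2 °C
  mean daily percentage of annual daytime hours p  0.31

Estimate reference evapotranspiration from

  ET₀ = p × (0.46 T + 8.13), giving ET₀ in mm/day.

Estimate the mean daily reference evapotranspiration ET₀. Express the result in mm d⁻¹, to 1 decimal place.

ET₀ = 0.31 × (0.46 × 23.2 + 8.13) = 0.31 × 18.802 = 5.8286 mm/d

5.8 mm d⁻¹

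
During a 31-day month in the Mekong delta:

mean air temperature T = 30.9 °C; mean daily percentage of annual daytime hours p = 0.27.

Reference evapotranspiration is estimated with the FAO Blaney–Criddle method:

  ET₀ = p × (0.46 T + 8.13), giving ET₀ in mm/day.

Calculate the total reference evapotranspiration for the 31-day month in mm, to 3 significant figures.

187 mm

ET₀ = 0.27 × (0.46 × 30.9 + 8.13) = 0.27 × 22.344 = 6.0329 mm/d
Monthly total = 6.0329 × 31 = 187.020 mm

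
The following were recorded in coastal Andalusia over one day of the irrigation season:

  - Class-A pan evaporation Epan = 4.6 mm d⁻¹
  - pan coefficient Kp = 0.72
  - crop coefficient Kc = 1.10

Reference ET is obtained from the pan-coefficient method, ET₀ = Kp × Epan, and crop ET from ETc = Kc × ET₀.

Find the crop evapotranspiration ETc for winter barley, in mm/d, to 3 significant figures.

ET₀ = 0.72 × 4.6 = 3.3120 mm/d
ETc = Kc × ET₀ = 1.10 × 3.3120 = 3.6432 mm/d

3.64 mm/d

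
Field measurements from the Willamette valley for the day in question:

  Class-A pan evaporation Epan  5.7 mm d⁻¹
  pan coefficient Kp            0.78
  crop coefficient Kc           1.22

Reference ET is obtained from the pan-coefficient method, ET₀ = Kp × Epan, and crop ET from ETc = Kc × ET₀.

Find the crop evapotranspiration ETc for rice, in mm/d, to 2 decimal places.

5.42 mm/d

ET₀ = 0.78 × 5.7 = 4.4460 mm/d
ETc = Kc × ET₀ = 1.22 × 4.4460 = 5.4241 mm/d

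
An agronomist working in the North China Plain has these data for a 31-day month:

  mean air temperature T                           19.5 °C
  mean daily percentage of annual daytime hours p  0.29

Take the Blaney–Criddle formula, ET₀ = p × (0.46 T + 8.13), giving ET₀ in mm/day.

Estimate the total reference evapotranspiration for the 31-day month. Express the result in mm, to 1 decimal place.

ET₀ = 0.29 × (0.46 × 19.5 + 8.13) = 0.29 × 17.100 = 4.9590 mm/d
Monthly total = 4.9590 × 31 = 153.729 mm

153.7 mm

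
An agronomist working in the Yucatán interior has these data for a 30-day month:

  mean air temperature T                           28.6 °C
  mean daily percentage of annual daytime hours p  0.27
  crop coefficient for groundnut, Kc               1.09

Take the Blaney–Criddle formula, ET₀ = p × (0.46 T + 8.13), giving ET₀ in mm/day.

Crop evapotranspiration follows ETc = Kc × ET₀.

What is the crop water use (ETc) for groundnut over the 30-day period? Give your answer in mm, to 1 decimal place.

ET₀ = 0.27 × (0.46 × 28.6 + 8.13) = 0.27 × 21.286 = 5.7472 mm/d
ETc = Kc × ET₀ = 1.09 × 5.7472 = 6.2644 mm/d
Over 30 days: 6.2644 × 30 = 187.932 mm

187.9 mm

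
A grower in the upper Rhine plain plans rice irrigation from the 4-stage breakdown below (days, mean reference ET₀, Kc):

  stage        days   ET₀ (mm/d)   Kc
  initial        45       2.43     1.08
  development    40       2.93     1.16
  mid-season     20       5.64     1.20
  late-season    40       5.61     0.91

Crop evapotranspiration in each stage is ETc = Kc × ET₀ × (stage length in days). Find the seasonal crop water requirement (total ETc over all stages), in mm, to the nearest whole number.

initial: 1.08 × 2.43 × 45 = 118.10 mm
development: 1.16 × 2.93 × 40 = 135.95 mm
mid-season: 1.20 × 5.64 × 20 = 135.36 mm
late-season: 0.91 × 5.61 × 40 = 204.20 mm
Seasonal total = 593.61 mm

594 mm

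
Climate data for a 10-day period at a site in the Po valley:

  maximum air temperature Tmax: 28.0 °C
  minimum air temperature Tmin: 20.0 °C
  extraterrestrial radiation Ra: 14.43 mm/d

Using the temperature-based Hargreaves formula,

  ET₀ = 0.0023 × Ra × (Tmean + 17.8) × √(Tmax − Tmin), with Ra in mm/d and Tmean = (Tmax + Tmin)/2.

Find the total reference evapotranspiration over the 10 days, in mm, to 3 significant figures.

39.2 mm

Tmean = (28.0 + 20.0)/2 = 24.00 °C
ET₀ = 0.0023 × 14.43 × (24.00 + 17.8) × √8.0 = 0.0023 × 14.43 × 41.80 × 2.8284 = 3.9238 mm/d
Over 10 days: 3.9238 × 10 = 39.238 mm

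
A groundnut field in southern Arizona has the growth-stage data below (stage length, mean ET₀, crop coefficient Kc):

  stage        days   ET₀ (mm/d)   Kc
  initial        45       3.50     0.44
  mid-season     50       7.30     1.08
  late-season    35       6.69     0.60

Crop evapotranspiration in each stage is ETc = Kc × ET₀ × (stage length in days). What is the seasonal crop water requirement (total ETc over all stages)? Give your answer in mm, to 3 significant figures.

604 mm

initial: 0.44 × 3.50 × 45 = 69.30 mm
mid-season: 1.08 × 7.30 × 50 = 394.20 mm
late-season: 0.60 × 6.69 × 35 = 140.49 mm
Seasonal total = 603.99 mm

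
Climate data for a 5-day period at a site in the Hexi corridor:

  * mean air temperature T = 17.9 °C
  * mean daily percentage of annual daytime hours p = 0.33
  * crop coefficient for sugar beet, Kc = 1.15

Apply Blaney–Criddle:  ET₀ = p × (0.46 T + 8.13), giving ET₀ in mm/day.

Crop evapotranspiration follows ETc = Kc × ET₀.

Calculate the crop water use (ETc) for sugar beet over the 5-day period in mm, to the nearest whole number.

ET₀ = 0.33 × (0.46 × 17.9 + 8.13) = 0.33 × 16.364 = 5.4001 mm/d
ETc = Kc × ET₀ = 1.15 × 5.4001 = 6.2101 mm/d
Over 5 days: 6.2101 × 5 = 31.051 mm

31 mm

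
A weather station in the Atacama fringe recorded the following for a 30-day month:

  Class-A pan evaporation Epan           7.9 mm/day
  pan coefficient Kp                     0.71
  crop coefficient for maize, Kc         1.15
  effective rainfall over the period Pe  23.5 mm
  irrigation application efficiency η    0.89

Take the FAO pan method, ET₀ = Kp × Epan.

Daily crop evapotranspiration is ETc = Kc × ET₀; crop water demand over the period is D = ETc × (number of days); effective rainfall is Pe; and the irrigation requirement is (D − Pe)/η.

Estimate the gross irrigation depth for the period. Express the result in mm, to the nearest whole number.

191 mm

ET₀ = 0.71 × 7.9 = 5.6090 mm/d
ETc = Kc × ET₀ = 1.15 × 5.6090 = 6.4504 mm/d
Crop demand D = ETc × 30 d = 6.4504 × 30 = 193.512 mm
D − Pe = 193.512 − 23.5 = 170.012 mm
Gross irrigation = 170.012 / 0.89 = 191.025 mm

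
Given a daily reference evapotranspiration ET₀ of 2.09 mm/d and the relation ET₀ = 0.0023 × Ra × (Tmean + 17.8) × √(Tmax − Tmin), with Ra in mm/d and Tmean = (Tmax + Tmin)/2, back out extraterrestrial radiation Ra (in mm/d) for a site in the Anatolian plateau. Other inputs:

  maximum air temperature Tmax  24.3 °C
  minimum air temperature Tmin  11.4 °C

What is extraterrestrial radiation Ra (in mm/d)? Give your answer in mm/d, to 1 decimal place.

7.1 mm/d

Tmean = 17.85 °C; √ΔT = 3.5917
Ra = ET₀ / [0.0023 × (Tmean+17.8) × √ΔT] = 2.09 / (0.0023 × 35.65 × 3.5917) = 7.097 mm/d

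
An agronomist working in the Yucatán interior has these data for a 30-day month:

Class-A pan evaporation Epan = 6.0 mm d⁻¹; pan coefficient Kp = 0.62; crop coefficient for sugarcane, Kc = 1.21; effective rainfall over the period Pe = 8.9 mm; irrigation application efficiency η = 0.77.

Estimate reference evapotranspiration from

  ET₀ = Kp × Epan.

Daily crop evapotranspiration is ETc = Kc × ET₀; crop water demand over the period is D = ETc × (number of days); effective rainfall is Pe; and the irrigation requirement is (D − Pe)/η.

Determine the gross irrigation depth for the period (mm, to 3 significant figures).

164 mm

ET₀ = 0.62 × 6.0 = 3.7200 mm/d
ETc = Kc × ET₀ = 1.21 × 3.7200 = 4.5012 mm/d
Crop demand D = ETc × 30 d = 4.5012 × 30 = 135.036 mm
D − Pe = 135.036 − 8.9 = 126.136 mm
Gross irrigation = 126.136 / 0.77 = 163.813 mm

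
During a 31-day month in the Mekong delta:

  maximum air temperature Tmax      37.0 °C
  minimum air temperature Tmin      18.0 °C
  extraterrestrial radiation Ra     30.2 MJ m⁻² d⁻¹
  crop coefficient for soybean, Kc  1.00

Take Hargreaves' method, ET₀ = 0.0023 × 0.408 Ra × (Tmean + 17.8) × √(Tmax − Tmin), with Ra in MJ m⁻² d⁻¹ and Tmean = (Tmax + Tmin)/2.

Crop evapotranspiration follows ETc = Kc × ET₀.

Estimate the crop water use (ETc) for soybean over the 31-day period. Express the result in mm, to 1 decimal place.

Tmean = (37.0 + 18.0)/2 = 27.50 °C
0.408 Ra = 0.408 × 30.2 = 12.3216 mm/d equivalent
ET₀ = 0.0023 × 12.3216 × (27.50 + 17.8) × √19.0 = 0.0023 × 12.3216 × 45.30 × 4.3589 = 5.5959 mm/d
ETc = Kc × ET₀ = 1.00 × 5.5959 = 5.5959 mm/d
Over 31 days: 5.5959 × 31 = 173.473 mm

173.5 mm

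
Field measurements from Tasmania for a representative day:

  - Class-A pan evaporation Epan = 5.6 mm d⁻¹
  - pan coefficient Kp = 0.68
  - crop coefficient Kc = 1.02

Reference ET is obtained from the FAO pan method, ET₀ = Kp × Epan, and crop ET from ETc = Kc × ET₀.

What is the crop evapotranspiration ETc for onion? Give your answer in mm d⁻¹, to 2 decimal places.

ET₀ = 0.68 × 5.6 = 3.8080 mm/d
ETc = Kc × ET₀ = 1.02 × 3.8080 = 3.8842 mm/d

3.88 mm d⁻¹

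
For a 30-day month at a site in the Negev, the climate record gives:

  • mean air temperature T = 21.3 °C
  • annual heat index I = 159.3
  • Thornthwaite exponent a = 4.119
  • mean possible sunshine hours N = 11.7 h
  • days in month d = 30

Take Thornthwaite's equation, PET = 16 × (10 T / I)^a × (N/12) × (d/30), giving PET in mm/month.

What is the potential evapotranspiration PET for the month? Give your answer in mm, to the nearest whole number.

52 mm

10T/I = 10 × 21.3 / 159.3 = 1.3371
(10T/I)^a = 1.3371^4.119 = 3.3088
Uncorrected PET = 16 × 3.3088 = 52.941 mm
Correction = (N/12)(d/30) = (11.7/12)(30/30) = 0.9750
PET = 52.941 × 0.9750 = 51.617 mm/month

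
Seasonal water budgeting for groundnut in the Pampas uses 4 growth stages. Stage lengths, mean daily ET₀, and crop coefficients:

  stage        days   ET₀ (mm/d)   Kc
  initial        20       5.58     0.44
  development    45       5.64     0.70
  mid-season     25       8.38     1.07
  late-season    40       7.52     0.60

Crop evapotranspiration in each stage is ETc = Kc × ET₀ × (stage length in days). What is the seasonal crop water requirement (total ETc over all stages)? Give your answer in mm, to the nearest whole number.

631 mm

initial: 0.44 × 5.58 × 20 = 49.10 mm
development: 0.70 × 5.64 × 45 = 177.66 mm
mid-season: 1.07 × 8.38 × 25 = 224.17 mm
late-season: 0.60 × 7.52 × 40 = 180.48 mm
Seasonal total = 631.41 mm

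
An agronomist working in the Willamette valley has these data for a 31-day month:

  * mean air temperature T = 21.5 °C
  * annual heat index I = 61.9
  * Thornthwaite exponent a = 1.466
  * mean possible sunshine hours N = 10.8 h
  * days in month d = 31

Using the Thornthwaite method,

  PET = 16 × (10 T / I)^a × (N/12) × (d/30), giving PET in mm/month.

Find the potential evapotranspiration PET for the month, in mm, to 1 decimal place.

92.3 mm

10T/I = 10 × 21.5 / 61.9 = 3.4733
(10T/I)^a = 3.4733^1.466 = 6.2048
Uncorrected PET = 16 × 6.2048 = 99.277 mm
Correction = (N/12)(d/30) = (10.8/12)(31/30) = 0.9300
PET = 99.277 × 0.9300 = 92.328 mm/month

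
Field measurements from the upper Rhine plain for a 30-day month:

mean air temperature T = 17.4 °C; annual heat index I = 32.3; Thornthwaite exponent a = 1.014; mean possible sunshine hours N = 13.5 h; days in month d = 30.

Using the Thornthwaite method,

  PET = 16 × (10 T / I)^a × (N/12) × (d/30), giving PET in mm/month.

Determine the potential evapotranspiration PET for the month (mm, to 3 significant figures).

99.3 mm

10T/I = 10 × 17.4 / 32.3 = 5.3870
(10T/I)^a = 5.3870^1.014 = 5.5155
Uncorrected PET = 16 × 5.5155 = 88.248 mm
Correction = (N/12)(d/30) = (13.5/12)(30/30) = 1.1250
PET = 88.248 × 1.1250 = 99.279 mm/month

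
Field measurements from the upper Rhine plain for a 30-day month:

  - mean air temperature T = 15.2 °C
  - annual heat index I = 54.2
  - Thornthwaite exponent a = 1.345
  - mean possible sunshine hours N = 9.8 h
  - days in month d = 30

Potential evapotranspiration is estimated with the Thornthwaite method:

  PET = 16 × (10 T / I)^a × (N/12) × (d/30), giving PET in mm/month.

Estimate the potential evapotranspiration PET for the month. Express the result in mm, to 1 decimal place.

52.3 mm

10T/I = 10 × 15.2 / 54.2 = 2.8044
(10T/I)^a = 2.8044^1.345 = 4.0026
Uncorrected PET = 16 × 4.0026 = 64.042 mm
Correction = (N/12)(d/30) = (9.8/12)(30/30) = 0.8167
PET = 64.042 × 0.8167 = 52.303 mm/month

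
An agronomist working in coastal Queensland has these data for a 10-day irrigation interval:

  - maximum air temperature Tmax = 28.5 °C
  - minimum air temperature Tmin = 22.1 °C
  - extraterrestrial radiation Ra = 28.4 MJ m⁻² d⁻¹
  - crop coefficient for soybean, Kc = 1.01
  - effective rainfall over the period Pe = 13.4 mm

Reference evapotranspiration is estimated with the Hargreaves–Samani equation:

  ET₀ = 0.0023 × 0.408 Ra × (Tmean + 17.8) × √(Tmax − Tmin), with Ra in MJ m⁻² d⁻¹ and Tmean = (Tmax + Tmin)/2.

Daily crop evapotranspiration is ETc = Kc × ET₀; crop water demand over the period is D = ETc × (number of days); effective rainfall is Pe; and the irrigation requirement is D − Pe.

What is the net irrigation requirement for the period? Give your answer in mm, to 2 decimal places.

15.95 mm

Tmean = (28.5 + 22.1)/2 = 25.30 °C
0.408 Ra = 0.408 × 28.4 = 11.5872 mm/d equivalent
ET₀ = 0.0023 × 11.5872 × (25.30 + 17.8) × √6.4 = 0.0023 × 11.5872 × 43.10 × 2.5298 = 2.9058 mm/d
ETc = Kc × ET₀ = 1.01 × 2.9058 = 2.9349 mm/d
Crop demand D = ETc × 10 d = 2.9349 × 10 = 29.349 mm
D − Pe = 29.349 − 13.4 = 15.949 mm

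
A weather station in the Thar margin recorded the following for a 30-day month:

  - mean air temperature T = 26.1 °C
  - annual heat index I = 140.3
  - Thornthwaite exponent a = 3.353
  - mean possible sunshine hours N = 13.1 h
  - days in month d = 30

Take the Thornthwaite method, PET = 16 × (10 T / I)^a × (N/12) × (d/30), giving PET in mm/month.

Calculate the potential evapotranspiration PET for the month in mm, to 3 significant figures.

10T/I = 10 × 26.1 / 140.3 = 1.8603
(10T/I)^a = 1.8603^3.353 = 8.0152
Uncorrected PET = 16 × 8.0152 = 128.243 mm
Correction = (N/12)(d/30) = (13.1/12)(30/30) = 1.0917
PET = 128.243 × 1.0917 = 140.003 mm/month

140 mm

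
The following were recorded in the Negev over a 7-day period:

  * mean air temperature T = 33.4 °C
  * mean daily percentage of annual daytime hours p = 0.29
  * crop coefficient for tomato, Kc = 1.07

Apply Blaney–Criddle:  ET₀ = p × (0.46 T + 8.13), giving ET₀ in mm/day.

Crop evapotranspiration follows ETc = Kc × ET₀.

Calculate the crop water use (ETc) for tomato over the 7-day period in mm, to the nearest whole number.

51 mm

ET₀ = 0.29 × (0.46 × 33.4 + 8.13) = 0.29 × 23.494 = 6.8133 mm/d
ETc = Kc × ET₀ = 1.07 × 6.8133 = 7.2902 mm/d
Over 7 days: 7.2902 × 7 = 51.031 mm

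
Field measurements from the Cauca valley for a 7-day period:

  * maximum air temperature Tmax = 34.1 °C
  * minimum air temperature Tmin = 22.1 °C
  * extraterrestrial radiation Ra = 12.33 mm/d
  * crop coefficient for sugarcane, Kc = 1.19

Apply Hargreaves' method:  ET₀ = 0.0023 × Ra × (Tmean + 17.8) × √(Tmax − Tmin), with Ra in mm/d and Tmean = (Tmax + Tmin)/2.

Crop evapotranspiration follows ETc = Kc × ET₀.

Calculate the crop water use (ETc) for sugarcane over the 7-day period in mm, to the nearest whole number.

38 mm

Tmean = (34.1 + 22.1)/2 = 28.10 °C
ET₀ = 0.0023 × 12.33 × (28.10 + 17.8) × √12.0 = 0.0023 × 12.33 × 45.90 × 3.4641 = 4.5091 mm/d
ETc = Kc × ET₀ = 1.19 × 4.5091 = 5.3658 mm/d
Over 7 days: 5.3658 × 7 = 37.561 mm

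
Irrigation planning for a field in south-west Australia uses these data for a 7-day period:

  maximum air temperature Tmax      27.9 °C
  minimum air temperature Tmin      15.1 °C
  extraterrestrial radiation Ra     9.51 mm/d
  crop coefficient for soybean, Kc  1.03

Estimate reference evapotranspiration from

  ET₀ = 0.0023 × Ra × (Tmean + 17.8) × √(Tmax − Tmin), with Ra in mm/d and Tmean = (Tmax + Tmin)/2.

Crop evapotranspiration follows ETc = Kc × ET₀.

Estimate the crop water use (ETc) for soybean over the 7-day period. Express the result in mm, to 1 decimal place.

22.2 mm

Tmean = (27.9 + 15.1)/2 = 21.50 °C
ET₀ = 0.0023 × 9.51 × (21.50 + 17.8) × √12.8 = 0.0023 × 9.51 × 39.30 × 3.5777 = 3.0754 mm/d
ETc = Kc × ET₀ = 1.03 × 3.0754 = 3.1677 mm/d
Over 7 days: 3.1677 × 7 = 22.174 mm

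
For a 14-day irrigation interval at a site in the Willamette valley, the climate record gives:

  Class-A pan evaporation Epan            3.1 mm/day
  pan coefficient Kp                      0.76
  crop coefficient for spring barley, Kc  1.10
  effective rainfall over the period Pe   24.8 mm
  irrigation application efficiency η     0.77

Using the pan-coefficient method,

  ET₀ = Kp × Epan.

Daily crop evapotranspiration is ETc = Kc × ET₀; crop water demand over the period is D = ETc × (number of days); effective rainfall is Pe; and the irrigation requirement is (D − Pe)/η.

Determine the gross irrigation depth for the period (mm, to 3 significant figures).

14.9 mm

ET₀ = 0.76 × 3.1 = 2.3560 mm/d
ETc = Kc × ET₀ = 1.10 × 2.3560 = 2.5916 mm/d
Crop demand D = ETc × 14 d = 2.5916 × 14 = 36.282 mm
D − Pe = 36.282 − 24.8 = 11.482 mm
Gross irrigation = 11.482 / 0.77 = 14.912 mm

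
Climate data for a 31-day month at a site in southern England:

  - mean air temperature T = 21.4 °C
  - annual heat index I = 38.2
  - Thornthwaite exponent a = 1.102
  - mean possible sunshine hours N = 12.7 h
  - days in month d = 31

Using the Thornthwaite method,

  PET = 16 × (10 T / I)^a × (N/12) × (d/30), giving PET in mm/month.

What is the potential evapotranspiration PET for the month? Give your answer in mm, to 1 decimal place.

116.9 mm

10T/I = 10 × 21.4 / 38.2 = 5.6021
(10T/I)^a = 5.6021^1.102 = 6.6786
Uncorrected PET = 16 × 6.6786 = 106.858 mm
Correction = (N/12)(d/30) = (12.7/12)(31/30) = 1.0936
PET = 106.858 × 1.0936 = 116.860 mm/month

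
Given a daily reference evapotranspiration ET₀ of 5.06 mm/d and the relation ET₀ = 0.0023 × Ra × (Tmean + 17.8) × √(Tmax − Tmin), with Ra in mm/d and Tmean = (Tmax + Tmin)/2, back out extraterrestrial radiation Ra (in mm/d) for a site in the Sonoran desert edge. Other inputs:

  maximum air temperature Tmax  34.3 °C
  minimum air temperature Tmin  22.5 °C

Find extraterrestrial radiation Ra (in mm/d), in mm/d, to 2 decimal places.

Tmean = 28.40 °C; √ΔT = 3.4351
Ra = ET₀ / [0.0023 × (Tmean+17.8) × √ΔT] = 5.06 / (0.0023 × 46.20 × 3.4351) = 13.862 mm/d

13.86 mm/d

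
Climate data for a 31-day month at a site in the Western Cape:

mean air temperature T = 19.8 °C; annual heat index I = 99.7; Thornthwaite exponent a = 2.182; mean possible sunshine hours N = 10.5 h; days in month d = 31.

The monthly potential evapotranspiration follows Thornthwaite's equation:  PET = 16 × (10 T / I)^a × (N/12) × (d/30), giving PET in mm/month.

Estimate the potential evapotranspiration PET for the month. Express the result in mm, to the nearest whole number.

10T/I = 10 × 19.8 / 99.7 = 1.9860
(10T/I)^a = 1.9860^2.182 = 4.4688
Uncorrected PET = 16 × 4.4688 = 71.501 mm
Correction = (N/12)(d/30) = (10.5/12)(31/30) = 0.9042
PET = 71.501 × 0.9042 = 64.651 mm/month

65 mm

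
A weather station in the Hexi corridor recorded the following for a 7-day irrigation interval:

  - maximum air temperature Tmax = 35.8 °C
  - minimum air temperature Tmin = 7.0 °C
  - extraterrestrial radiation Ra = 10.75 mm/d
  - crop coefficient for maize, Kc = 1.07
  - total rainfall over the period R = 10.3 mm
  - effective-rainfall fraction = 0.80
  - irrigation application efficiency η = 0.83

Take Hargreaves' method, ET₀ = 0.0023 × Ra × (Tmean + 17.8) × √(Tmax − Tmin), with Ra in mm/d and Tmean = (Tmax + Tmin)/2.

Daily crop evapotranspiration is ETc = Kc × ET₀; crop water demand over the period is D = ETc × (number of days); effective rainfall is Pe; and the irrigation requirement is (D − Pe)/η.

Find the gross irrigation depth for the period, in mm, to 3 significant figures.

Tmean = (35.8 + 7.0)/2 = 21.40 °C
ET₀ = 0.0023 × 10.75 × (21.40 + 17.8) × √28.8 = 0.0023 × 10.75 × 39.20 × 5.3666 = 5.2014 mm/d
ETc = Kc × ET₀ = 1.07 × 5.2014 = 5.5655 mm/d
Crop demand D = ETc × 7 d = 5.5655 × 7 = 38.959 mm
Pe = 0.80 × 10.3 = 8.240 mm
D − Pe = 38.959 − 8.240 = 30.719 mm
Gross irrigation = 30.719 / 0.83 = 37.011 mm

37.0 mm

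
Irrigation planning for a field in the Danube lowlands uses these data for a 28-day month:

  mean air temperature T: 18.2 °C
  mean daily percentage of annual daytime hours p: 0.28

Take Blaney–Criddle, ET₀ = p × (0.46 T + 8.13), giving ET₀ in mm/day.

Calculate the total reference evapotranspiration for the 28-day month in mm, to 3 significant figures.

129 mm

ET₀ = 0.28 × (0.46 × 18.2 + 8.13) = 0.28 × 16.502 = 4.6206 mm/d
Monthly total = 4.6206 × 28 = 129.377 mm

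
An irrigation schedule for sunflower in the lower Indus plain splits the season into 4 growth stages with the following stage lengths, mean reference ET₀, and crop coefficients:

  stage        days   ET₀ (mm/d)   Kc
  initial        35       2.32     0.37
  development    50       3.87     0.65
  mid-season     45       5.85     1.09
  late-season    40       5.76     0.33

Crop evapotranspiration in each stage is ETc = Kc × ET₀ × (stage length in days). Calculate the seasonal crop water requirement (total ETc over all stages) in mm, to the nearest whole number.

519 mm

initial: 0.37 × 2.32 × 35 = 30.04 mm
development: 0.65 × 3.87 × 50 = 125.78 mm
mid-season: 1.09 × 5.85 × 45 = 286.94 mm
late-season: 0.33 × 5.76 × 40 = 76.03 mm
Seasonal total = 518.79 mm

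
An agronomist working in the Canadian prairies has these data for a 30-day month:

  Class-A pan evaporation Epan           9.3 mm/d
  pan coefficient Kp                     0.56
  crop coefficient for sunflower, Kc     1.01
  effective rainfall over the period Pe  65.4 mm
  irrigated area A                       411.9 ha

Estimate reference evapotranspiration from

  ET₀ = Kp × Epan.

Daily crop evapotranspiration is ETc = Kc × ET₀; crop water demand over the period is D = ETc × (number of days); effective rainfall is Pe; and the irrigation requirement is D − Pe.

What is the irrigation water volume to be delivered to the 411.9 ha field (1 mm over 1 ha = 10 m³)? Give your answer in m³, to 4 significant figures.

ET₀ = 0.56 × 9.3 = 5.2080 mm/d
ETc = Kc × ET₀ = 1.01 × 5.2080 = 5.2601 mm/d
Crop demand D = ETc × 30 d = 5.2601 × 30 = 157.803 mm
D − Pe = 157.803 − 65.4 = 92.403 mm
Volume = 92.403 mm × 411.9 ha × 10 = 380608.0 m³

380600 m³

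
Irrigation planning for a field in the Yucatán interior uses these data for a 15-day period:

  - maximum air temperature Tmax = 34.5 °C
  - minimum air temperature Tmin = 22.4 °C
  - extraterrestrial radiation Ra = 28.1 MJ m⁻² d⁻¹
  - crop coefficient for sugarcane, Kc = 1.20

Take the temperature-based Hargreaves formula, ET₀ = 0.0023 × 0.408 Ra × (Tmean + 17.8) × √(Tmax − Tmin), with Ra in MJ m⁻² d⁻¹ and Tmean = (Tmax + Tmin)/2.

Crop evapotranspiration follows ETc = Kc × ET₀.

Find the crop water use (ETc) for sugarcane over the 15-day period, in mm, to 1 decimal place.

76.4 mm

Tmean = (34.5 + 22.4)/2 = 28.45 °C
0.408 Ra = 0.408 × 28.1 = 11.4648 mm/d equivalent
ET₀ = 0.0023 × 11.4648 × (28.45 + 17.8) × √12.1 = 0.0023 × 11.4648 × 46.25 × 3.4785 = 4.2423 mm/d
ETc = Kc × ET₀ = 1.20 × 4.2423 = 5.0908 mm/d
Over 15 days: 5.0908 × 15 = 76.362 mm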